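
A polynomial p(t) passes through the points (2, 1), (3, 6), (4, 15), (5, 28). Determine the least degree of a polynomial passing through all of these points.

2

Forward differences of the values at t = 2, 3, 4, 5:
  p  : 1  6  15  28
  Δ  : 5  9  13
  Δ^2: 4  4
  Δ^3: 0
The second differences are constant (4) and nonzero, while all higher differences vanish, so the minimal degree is 2.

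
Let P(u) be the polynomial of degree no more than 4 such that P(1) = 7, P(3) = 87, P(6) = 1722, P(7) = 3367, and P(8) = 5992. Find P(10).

Using the Lagrange interpolation formula with nodes 1, 3, 6, 7, 8:
  L_0(u) = (u - 3)(u - 6)(u - 7)(u - 8) / 420
  L_1(u) = (u - 1)(u - 6)(u - 7)(u - 8) / -120
  L_2(u) = (u - 1)(u - 3)(u - 7)(u - 8) / 30
  L_3(u) = (u - 1)(u - 3)(u - 6)(u - 8) / -24
  L_4(u) = (u - 1)(u - 3)(u - 6)(u - 7) / 70
Then P(u) = 7·L_0(u) + 87·L_1(u) + 1722·L_2(u) + 3367·L_3(u) + 5992·L_4(u).
Expanding and collecting terms gives P(u) = 2u⁴ - 5u³ + 5u² + 5u.
Evaluating at u = 10: P(10) = 15550.

15550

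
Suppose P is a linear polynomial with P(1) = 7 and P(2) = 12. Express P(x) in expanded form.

P(x) = 5x + 2

Using the Lagrange interpolation formula with nodes 1, 2:
  L_0(x) = (x - 2) / -1
  L_1(x) = (x - 1) / 1
Then P(x) = 7·L_0(x) + 12·L_1(x).
Expanding and collecting terms gives P(x) = 5x + 2.
Check: P(2) = 12. ✓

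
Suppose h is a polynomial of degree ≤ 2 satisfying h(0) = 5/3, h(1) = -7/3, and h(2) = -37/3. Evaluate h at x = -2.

-25/3

Write h(x) = ax^2 + bx + c. Substituting each data point gives a linear system:
  c = 5/3
  a + b + c = -7/3
  4a + 2b + c = -37/3
Solving the system yields a = -3, b = -1, c = 5/3.
So h(x) = -3x^2 - x + 5/3.
Then h(-2) = -25/3.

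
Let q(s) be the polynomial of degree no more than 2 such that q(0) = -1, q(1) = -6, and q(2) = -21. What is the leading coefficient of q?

Write q(s) = as^2 + bs + c. Substituting each data point gives a linear system:
  c = -1
  a + b + c = -6
  4a + 2b + c = -21
Solving the system yields a = -5, b = 0, c = -1.
So q(s) = -5s^2 - 1.
The leading coefficient is -5.

-5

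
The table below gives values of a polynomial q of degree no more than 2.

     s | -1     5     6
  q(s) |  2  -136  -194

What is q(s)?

Write q(s) = as^2 + bs + c. Substituting each data point gives a linear system:
  a - b + c = 2
  25a + 5b + c = -136
  36a + 6b + c = -194
Solving the system yields a = -5, b = -3, c = 4.
So q(s) = -5s^2 - 3s + 4.
Check: q(6) = -194. ✓

q(s) = -5s^2 - 3s + 4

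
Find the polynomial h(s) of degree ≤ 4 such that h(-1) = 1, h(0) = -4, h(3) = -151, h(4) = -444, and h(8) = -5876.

h(s) = -s^4 - 4s^3 + 4s^2 + 2s - 4

Write h(s) = as^4 + bs^3 + cs^2 + ds + e. Substituting each data point gives a linear system:
  a - b + c - d + e = 1
  e = -4
  81a + 27b + 9c + 3d + e = -151
  256a + 64b + 16c + 4d + e = -444
  4096a + 512b + 64c + 8d + e = -5876
Solving the system yields a = -1, b = -4, c = 4, d = 2, e = -4.
So h(s) = -s^4 - 4s^3 + 4s^2 + 2s - 4.
Check: h(3) = -151. ✓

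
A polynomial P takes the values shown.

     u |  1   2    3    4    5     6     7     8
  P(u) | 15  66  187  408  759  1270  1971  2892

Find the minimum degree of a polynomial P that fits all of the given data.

Forward differences of the values at u = 1, 2, 3, 4, 5, 6, 7, 8:
  P  : 15  66  187  408  759  1270  1971  2892
  Δ  : 51  121  221  351  511  701  921
  Δ^2: 70  100  130  160  190  220
  Δ^3: 30  30  30  30  30
  Δ^4: 0  0  0  0
  Δ^5: 0  0  0
  Δ^6: 0  0
  Δ^7: 0
The third differences are constant (30) and nonzero, while all higher differences vanish, so the minimal degree is 3.

3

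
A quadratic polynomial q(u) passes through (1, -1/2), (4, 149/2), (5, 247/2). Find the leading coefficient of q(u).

6

Write q(u) = au^2 + bu + c. Substituting each data point gives a linear system:
  a + b + c = -1/2
  16a + 4b + c = 149/2
  25a + 5b + c = 247/2
Solving the system yields a = 6, b = -5, c = -3/2.
So q(u) = 6u^2 - 5u - 3/2.
The leading coefficient is 6.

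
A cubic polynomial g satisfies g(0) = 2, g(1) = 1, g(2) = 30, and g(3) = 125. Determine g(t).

Write g(t) = at^3 + bt^2 + ct + d. Substituting each data point gives a linear system:
  d = 2
  a + b + c + d = 1
  8a + 4b + 2c + d = 30
  27a + 9b + 3c + d = 125
Solving the system yields a = 6, b = -3, c = -4, d = 2.
So g(t) = 6t³ - 3t² - 4t + 2.
Check: g(1) = 1. ✓

g(t) = 6t^3 - 3t^2 - 4t + 2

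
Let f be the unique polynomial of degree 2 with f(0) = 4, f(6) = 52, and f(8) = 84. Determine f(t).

Write f(t) = at^2 + bt + c. Substituting each data point gives a linear system:
  c = 4
  36a + 6b + c = 52
  64a + 8b + c = 84
Solving the system yields a = 1, b = 2, c = 4.
So f(t) = t^2 + 2t + 4.
Check: f(0) = 4. ✓

f(t) = t^2 + 2t + 4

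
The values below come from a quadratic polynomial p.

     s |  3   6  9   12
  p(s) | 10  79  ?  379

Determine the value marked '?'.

202

On equispaced nodes a degree-2 polynomial has vanishing third forward difference, so
  - p(3) + 3·p(6) - 3·p(9) + p(12) = 0.
Substituting the known values and solving for p(9):
  -3·p(9) = -606
  p(9) = 202.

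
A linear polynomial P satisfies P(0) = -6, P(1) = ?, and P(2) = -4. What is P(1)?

-5

On equispaced nodes a degree-1 polynomial has vanishing second forward difference, so
  P(0) - 2·P(1) + P(2) = 0.
Substituting the known values and solving for P(1):
  -2·P(1) = 10
  P(1) = -5.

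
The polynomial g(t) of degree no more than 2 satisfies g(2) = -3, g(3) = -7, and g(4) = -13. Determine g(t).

g(t) = -t^2 + t - 1

Write g(t) = at^2 + bt + c. Substituting each data point gives a linear system:
  4a + 2b + c = -3
  9a + 3b + c = -7
  16a + 4b + c = -13
Solving the system yields a = -1, b = 1, c = -1.
So g(t) = -t^2 + t - 1.
Check: g(4) = -13. ✓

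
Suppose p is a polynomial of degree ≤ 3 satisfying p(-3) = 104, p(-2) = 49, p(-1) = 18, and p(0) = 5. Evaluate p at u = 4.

13

Write p(u) = au^3 + bu^2 + cu + d. Substituting each data point gives a linear system:
  -27a + 9b - 3c + d = 104
  -8a + 4b - 2c + d = 49
  -a + b - c + d = 18
  d = 5
Solving the system yields a = -1, b = 6, c = -6, d = 5.
So p(u) = -u^3 + 6u^2 - 6u + 5.
Then p(4) = 13.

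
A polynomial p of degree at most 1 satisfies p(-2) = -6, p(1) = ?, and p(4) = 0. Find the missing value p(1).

-3

The 2 known points determine the degree-1 polynomial uniquely.
Write p(t) = at + b. Substituting each data point gives a linear system:
  -2a + b = -6
  4a + b = 0
Solving the system yields a = 1, b = -4.
So p(t) = t - 4.
Then p(1) = -3.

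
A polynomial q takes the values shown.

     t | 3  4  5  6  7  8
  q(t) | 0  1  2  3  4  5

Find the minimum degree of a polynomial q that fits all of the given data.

Forward differences of the values at t = 3, 4, 5, 6, 7, 8:
  q  : 0  1  2  3  4  5
  Δ  : 1  1  1  1  1
  Δ^2: 0  0  0  0
  Δ^3: 0  0  0
  Δ^4: 0  0
  Δ^5: 0
The first differences are constant (1) and nonzero, while all higher differences vanish, so the minimal degree is 1.

1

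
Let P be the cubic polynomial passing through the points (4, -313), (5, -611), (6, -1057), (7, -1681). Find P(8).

Write P(s) = as^3 + bs^2 + cs + d. Substituting each data point gives a linear system:
  64a + 16b + 4c + d = -313
  125a + 25b + 5c + d = -611
  216a + 36b + 6c + d = -1057
  343a + 49b + 7c + d = -1681
Solving the system yields a = -5, b = 1, c = -2, d = -1.
So P(s) = -5s^3 + s^2 - 2s - 1.
Then P(8) = -2513.

-2513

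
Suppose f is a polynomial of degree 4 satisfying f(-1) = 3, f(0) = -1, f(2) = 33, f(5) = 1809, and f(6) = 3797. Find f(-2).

45

Using the Lagrange interpolation formula with nodes -1, 0, 2, 5, 6:
  L_0(u) = u(u - 2)(u - 5)(u - 6) / 126
  L_1(u) = (u + 1)(u - 2)(u - 5)(u - 6) / -60
  L_2(u) = (u + 1)u(u - 5)(u - 6) / 72
  L_3(u) = (u + 1)u(u - 2)(u - 6) / -90
  L_4(u) = (u + 1)u(u - 2)(u - 5) / 168
Then f(u) = 3·L_0(u) - 1·L_1(u) + 33·L_2(u) + 1809·L_3(u) + 3797·L_4(u).
Expanding and collecting terms gives f(u) = 3u^4 - 2u^2 - 3u - 1.
Evaluating at u = -2: f(-2) = 45.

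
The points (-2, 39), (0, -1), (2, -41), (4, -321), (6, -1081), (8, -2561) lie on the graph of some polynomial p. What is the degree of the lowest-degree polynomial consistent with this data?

3

Forward differences of the values at x = -2, 0, 2, 4, 6, 8:
  p  : 39  -1  -41  -321  -1081  -2561
  Δ  : -40  -40  -280  -760  -1480
  Δ^2: 0  -240  -480  -720
  Δ^3: -240  -240  -240
  Δ^4: 0  0
  Δ^5: 0
The third differences are constant (-240) and nonzero, while all higher differences vanish, so the minimal degree is 3.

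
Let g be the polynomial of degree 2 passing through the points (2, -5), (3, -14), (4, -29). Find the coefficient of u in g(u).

Write g(u) = au^2 + bu + c. Substituting each data point gives a linear system:
  4a + 2b + c = -5
  9a + 3b + c = -14
  16a + 4b + c = -29
Solving the system yields a = -3, b = 6, c = -5.
So g(u) = -3u^2 + 6u - 5.
The coefficient of u is 6.

6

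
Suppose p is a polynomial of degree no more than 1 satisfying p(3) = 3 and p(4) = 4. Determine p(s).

Write p(s) = as + b. Substituting each data point gives a linear system:
  3a + b = 3
  4a + b = 4
Solving the system yields a = 1, b = 0.
So p(s) = s.
Check: p(3) = 3. ✓

p(s) = s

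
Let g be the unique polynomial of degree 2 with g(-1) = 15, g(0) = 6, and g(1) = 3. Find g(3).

15

Forward differences of the values at u = -1, 0, 1:
  g  : 15  6  3
  Δ  : -9  -3
  Δ^2: 6
The second differences are constant, confirming degree 2.
Interpolating (Newton forward form) and evaluating at u = 3 gives g(3) = 15.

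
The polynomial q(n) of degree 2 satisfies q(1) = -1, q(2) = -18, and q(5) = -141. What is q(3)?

Using the Lagrange interpolation formula with nodes 1, 2, 5:
  L_0(n) = (n - 2)(n - 5) / 4
  L_1(n) = (n - 1)(n - 5) / -3
  L_2(n) = (n - 1)(n - 2) / 12
Then q(n) = -1·L_0(n) - 18·L_1(n) - 141·L_2(n).
Expanding and collecting terms gives q(n) = -6n^2 + n + 4.
Evaluating at n = 3: q(3) = -47.

-47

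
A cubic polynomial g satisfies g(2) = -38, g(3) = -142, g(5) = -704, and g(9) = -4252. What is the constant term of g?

Write g(n) = an^3 + bn^2 + cn + d. Substituting each data point gives a linear system:
  8a + 4b + 2c + d = -38
  27a + 9b + 3c + d = -142
  125a + 25b + 5c + d = -704
  729a + 81b + 9c + d = -4252
Solving the system yields a = -6, b = 1, c = 5, d = -4.
So g(n) = -6n³ + n² + 5n - 4.
The constant term is -4.

-4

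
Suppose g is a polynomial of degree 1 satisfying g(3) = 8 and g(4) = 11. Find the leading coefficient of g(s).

3

Write g(s) = as + b. Substituting each data point gives a linear system:
  3a + b = 8
  4a + b = 11
Solving the system yields a = 3, b = -1.
So g(s) = 3s - 1.
The leading coefficient is 3.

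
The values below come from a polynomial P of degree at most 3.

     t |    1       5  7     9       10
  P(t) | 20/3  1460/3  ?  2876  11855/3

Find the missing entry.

The 4 known points determine the degree-3 polynomial uniquely.
Write P(t) = at^3 + bt^2 + ct + d. Substituting each data point gives a linear system:
  a + b + c + d = 20/3
  125a + 25b + 5c + d = 1460/3
  729a + 81b + 9c + d = 2876
  1000a + 100b + 10c + d = 11855/3
Solving the system yields a = 4, b = -1/3, c = -2, d = 5.
So P(t) = 4t³ - (1/3)t² - 2t + 5.
Then P(7) = 4040/3.

4040/3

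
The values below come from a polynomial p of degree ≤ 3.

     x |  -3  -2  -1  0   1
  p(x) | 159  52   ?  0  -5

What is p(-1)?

9

The 4 known points determine the degree-3 polynomial uniquely.
Write p(x) = ax^3 + bx^2 + cx + d. Substituting each data point gives a linear system:
  -27a + 9b - 3c + d = 159
  -8a + 4b - 2c + d = 52
  d = 0
  a + b + c + d = -5
Solving the system yields a = -5, b = 2, c = -2, d = 0.
So p(x) = -5x^3 + 2x^2 - 2x.
Then p(-1) = 9.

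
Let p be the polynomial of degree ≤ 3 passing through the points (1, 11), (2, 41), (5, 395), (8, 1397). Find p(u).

p(u) = 2u^3 + 6u^2 - 2u + 5

Using the Lagrange interpolation formula with nodes 1, 2, 5, 8:
  L_0(u) = (u - 2)(u - 5)(u - 8) / -28
  L_1(u) = (u - 1)(u - 5)(u - 8) / 18
  L_2(u) = (u - 1)(u - 2)(u - 8) / -36
  L_3(u) = (u - 1)(u - 2)(u - 5) / 126
Then p(u) = 11·L_0(u) + 41·L_1(u) + 395·L_2(u) + 1397·L_3(u).
Expanding and collecting terms gives p(u) = 2u^3 + 6u^2 - 2u + 5.
Check: p(8) = 1397. ✓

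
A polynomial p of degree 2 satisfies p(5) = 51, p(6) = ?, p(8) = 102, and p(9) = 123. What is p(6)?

66

The 3 known points determine the degree-2 polynomial uniquely.
Write p(n) = an^2 + bn + c. Substituting each data point gives a linear system:
  25a + 5b + c = 51
  64a + 8b + c = 102
  81a + 9b + c = 123
Solving the system yields a = 1, b = 4, c = 6.
So p(n) = n² + 4n + 6.
Then p(6) = 66.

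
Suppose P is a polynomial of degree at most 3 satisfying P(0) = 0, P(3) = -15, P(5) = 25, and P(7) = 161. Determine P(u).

Write P(u) = au^3 + bu^2 + cu + d. Substituting each data point gives a linear system:
  d = 0
  27a + 9b + 3c + d = -15
  125a + 25b + 5c + d = 25
  343a + 49b + 7c + d = 161
Solving the system yields a = 1, b = -3, c = -5, d = 0.
So P(u) = u³ - 3u² - 5u.
Check: P(0) = 0. ✓

P(u) = u^3 - 3u^2 - 5u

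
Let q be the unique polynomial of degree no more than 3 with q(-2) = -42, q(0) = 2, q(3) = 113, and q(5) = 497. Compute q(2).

Using the Lagrange interpolation formula with nodes -2, 0, 3, 5:
  L_0(t) = t(t - 3)(t - 5) / -70
  L_1(t) = (t + 2)(t - 3)(t - 5) / 30
  L_2(t) = (t + 2)t(t - 5) / -30
  L_3(t) = (t + 2)t(t - 3) / 70
Then q(t) = -42·L_0(t) + 2·L_1(t) + 113·L_2(t) + 497·L_3(t).
Expanding and collecting terms gives q(t) = 4t³ - t² + 4t + 2.
Evaluating at t = 2: q(2) = 38.

38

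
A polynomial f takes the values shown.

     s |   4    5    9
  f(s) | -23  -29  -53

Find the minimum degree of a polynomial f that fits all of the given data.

1

Divided differences on the nodes 4, 5, 9:
  order 0: -23  -29  -53
  order 1: -6  -6
  order 2: 0
The order-1 divided differences are all -6 (nonzero) and every higher order vanishes, so the data lies on a polynomial of degree exactly 1.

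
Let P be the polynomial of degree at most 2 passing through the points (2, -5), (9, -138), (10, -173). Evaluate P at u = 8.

-107

Using the Lagrange interpolation formula with nodes 2, 9, 10:
  L_0(u) = (u - 9)(u - 10) / 56
  L_1(u) = (u - 2)(u - 10) / -7
  L_2(u) = (u - 2)(u - 9) / 8
Then P(u) = -5·L_0(u) - 138·L_1(u) - 173·L_2(u).
Expanding and collecting terms gives P(u) = -2u^2 + 3u - 3.
Evaluating at u = 8: P(8) = -107.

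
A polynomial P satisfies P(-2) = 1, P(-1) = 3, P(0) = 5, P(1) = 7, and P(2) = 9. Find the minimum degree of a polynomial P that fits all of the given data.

Forward differences of the values at u = -2, -1, 0, 1, 2:
  P  : 1  3  5  7  9
  Δ  : 2  2  2  2
  Δ^2: 0  0  0
  Δ^3: 0  0
  Δ^4: 0
The first differences are constant (2) and nonzero, while all higher differences vanish, so the minimal degree is 1.

1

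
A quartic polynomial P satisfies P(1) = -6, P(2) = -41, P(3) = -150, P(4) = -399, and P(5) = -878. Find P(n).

P(n) = -n^4 - n^3 - 6n^2 + 5n - 3

Write P(n) = an^4 + bn^3 + cn^2 + dn + e. Substituting each data point gives a linear system:
  a + b + c + d + e = -6
  16a + 8b + 4c + 2d + e = -41
  81a + 27b + 9c + 3d + e = -150
  256a + 64b + 16c + 4d + e = -399
  625a + 125b + 25c + 5d + e = -878
Solving the system yields a = -1, b = -1, c = -6, d = 5, e = -3.
So P(n) = -n^4 - n^3 - 6n^2 + 5n - 3.
Check: P(2) = -41. ✓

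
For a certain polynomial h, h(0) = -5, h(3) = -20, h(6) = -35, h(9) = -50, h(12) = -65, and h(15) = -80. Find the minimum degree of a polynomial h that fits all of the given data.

1

Forward differences of the values at s = 0, 3, 6, 9, 12, 15:
  h  : -5  -20  -35  -50  -65  -80
  Δ  : -15  -15  -15  -15  -15
  Δ^2: 0  0  0  0
  Δ^3: 0  0  0
  Δ^4: 0  0
  Δ^5: 0
The first differences are constant (-15) and nonzero, while all higher differences vanish, so the minimal degree is 1.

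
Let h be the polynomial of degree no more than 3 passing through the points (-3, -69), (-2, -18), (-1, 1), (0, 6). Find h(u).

h(u) = 3u^3 + 2u^2 + 4u + 6

Using the Lagrange interpolation formula with nodes -3, -2, -1, 0:
  L_0(u) = (u + 2)(u + 1)u / -6
  L_1(u) = (u + 3)(u + 1)u / 2
  L_2(u) = (u + 3)(u + 2)u / -2
  L_3(u) = (u + 3)(u + 2)(u + 1) / 6
Then h(u) = -69·L_0(u) - 18·L_1(u) + 1·L_2(u) + 6·L_3(u).
Expanding and collecting terms gives h(u) = 3u^3 + 2u^2 + 4u + 6.
Check: h(-3) = -69. ✓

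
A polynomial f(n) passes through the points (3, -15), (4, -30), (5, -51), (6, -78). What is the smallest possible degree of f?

Forward differences of the values at n = 3, 4, 5, 6:
  f  : -15  -30  -51  -78
  Δ  : -15  -21  -27
  Δ^2: -6  -6
  Δ^3: 0
The second differences are constant (-6) and nonzero, while all higher differences vanish, so the minimal degree is 2.

2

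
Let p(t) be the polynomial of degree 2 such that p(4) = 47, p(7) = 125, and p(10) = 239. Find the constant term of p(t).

-1

Write p(t) = at^2 + bt + c. Substituting each data point gives a linear system:
  16a + 4b + c = 47
  49a + 7b + c = 125
  100a + 10b + c = 239
Solving the system yields a = 2, b = 4, c = -1.
So p(t) = 2t^2 + 4t - 1.
The constant term is -1.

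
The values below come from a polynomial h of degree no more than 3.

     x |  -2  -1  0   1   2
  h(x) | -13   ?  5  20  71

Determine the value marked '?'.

2

The 4 known points determine the degree-3 polynomial uniquely.
Write h(x) = ax^3 + bx^2 + cx + d. Substituting each data point gives a linear system:
  -8a + 4b - 2c + d = -13
  d = 5
  a + b + c + d = 20
  8a + 4b + 2c + d = 71
Solving the system yields a = 4, b = 6, c = 5, d = 5.
So h(x) = 4x^3 + 6x^2 + 5x + 5.
Then h(-1) = 2.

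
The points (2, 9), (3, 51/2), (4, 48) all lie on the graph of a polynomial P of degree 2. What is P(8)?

Forward differences of the values at x = 2, 3, 4:
  P  : 9  51/2  48
  Δ  : 33/2  45/2
  Δ^2: 6
The second differences are constant, confirming degree 2.
Interpolating (Newton forward form) and evaluating at x = 8 gives P(8) = 198.

198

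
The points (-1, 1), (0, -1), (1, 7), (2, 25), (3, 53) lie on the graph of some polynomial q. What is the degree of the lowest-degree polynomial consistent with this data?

Forward differences of the values at u = -1, 0, 1, 2, 3:
  q  : 1  -1  7  25  53
  Δ  : -2  8  18  28
  Δ^2: 10  10  10
  Δ^3: 0  0
  Δ^4: 0
The second differences are constant (10) and nonzero, while all higher differences vanish, so the minimal degree is 2.

2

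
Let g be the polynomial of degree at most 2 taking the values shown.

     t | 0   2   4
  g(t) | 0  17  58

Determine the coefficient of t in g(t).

5/2

Write g(t) = at^2 + bt + c. Substituting each data point gives a linear system:
  c = 0
  4a + 2b + c = 17
  16a + 4b + c = 58
Solving the system yields a = 3, b = 5/2, c = 0.
So g(t) = 3t² + (5/2)t.
The coefficient of t is 5/2.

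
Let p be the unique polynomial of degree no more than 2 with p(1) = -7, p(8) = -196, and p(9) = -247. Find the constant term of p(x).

-4

Write p(x) = ax^2 + bx + c. Substituting each data point gives a linear system:
  a + b + c = -7
  64a + 8b + c = -196
  81a + 9b + c = -247
Solving the system yields a = -3, b = 0, c = -4.
So p(x) = -3x^2 - 4.
The constant term is -4.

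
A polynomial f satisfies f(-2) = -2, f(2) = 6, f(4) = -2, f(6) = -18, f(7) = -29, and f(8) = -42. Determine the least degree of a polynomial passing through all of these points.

Divided differences on the nodes -2, 2, 4, 6, 7, 8:
  order 0: -2  6  -2  -18  -29  -42
  order 1: 2  -4  -8  -11  -13
  order 2: -1  -1  -1  -1
  order 3: 0  0  0
  order 4: 0  0
  order 5: 0
The order-2 divided differences are all -1 (nonzero) and every higher order vanishes, so the data lies on a polynomial of degree exactly 2.

2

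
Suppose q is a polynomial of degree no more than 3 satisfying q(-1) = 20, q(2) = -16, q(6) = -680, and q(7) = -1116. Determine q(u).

q(u) = -4u^3 + 6u^2 - 6u + 4

Write q(u) = au^3 + bu^2 + cu + d. Substituting each data point gives a linear system:
  -a + b - c + d = 20
  8a + 4b + 2c + d = -16
  216a + 36b + 6c + d = -680
  343a + 49b + 7c + d = -1116
Solving the system yields a = -4, b = 6, c = -6, d = 4.
So q(u) = -4u^3 + 6u^2 - 6u + 4.
Check: q(7) = -1116. ✓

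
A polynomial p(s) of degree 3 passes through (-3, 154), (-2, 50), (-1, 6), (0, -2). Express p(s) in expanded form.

Write p(s) = as^3 + bs^2 + cs + d. Substituting each data point gives a linear system:
  -27a + 9b - 3c + d = 154
  -8a + 4b - 2c + d = 50
  -a + b - c + d = 6
  d = -2
Solving the system yields a = -4, b = 6, c = 2, d = -2.
So p(s) = -4s³ + 6s² + 2s - 2.
Check: p(-1) = 6. ✓

p(s) = -4s^3 + 6s^2 + 2s - 2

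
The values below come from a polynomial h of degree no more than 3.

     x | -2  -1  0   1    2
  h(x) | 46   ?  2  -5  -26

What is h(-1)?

On equispaced nodes a degree-3 polynomial has vanishing fourth forward difference, so
  h(-2) - 4·h(-1) + 6·h(0) - 4·h(1) + h(2) = 0.
Substituting the known values and solving for h(-1):
  -4·h(-1) = -52
  h(-1) = 13.

13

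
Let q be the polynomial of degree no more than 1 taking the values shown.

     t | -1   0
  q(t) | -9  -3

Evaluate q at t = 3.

15

Using the Lagrange interpolation formula with nodes -1, 0:
  L_0(t) = t / -1
  L_1(t) = (t + 1) / 1
Then q(t) = -9·L_0(t) - 3·L_1(t).
Expanding and collecting terms gives q(t) = 6t - 3.
Evaluating at t = 3: q(3) = 15.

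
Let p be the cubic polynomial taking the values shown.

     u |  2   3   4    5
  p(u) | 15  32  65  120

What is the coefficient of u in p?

Write p(u) = au^3 + bu^2 + cu + d. Substituting each data point gives a linear system:
  8a + 4b + 2c + d = 15
  27a + 9b + 3c + d = 32
  64a + 16b + 4c + d = 65
  125a + 25b + 5c + d = 120
Solving the system yields a = 1, b = -1, c = 3, d = 5.
So p(u) = u^3 - u^2 + 3u + 5.
The coefficient of u is 3.

3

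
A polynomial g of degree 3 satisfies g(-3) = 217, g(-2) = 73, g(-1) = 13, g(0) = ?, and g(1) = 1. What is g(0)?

On equispaced nodes a degree-3 polynomial has vanishing fourth forward difference, so
  g(-3) - 4·g(-2) + 6·g(-1) - 4·g(0) + g(1) = 0.
Substituting the known values and solving for g(0):
  -4·g(0) = -4
  g(0) = 1.

1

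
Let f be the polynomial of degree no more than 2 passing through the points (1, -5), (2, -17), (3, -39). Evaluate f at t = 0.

-3

Forward differences of the values at t = 1, 2, 3:
  f  : -5  -17  -39
  Δ  : -12  -22
  Δ^2: -10
The second differences are constant, confirming degree 2.
Interpolating (Newton forward form) and evaluating at t = 0 gives f(0) = -3.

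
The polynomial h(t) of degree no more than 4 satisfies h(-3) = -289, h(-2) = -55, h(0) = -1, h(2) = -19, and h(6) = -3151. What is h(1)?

-1

Write h(t) = at^4 + bt^3 + ct^2 + dt + e. Substituting each data point gives a linear system:
  81a - 27b + 9c - 3d + e = -289
  16a - 8b + 4c - 2d + e = -55
  e = -1
  16a + 8b + 4c + 2d + e = -19
  1296a + 216b + 36c + 6d + e = -3151
Solving the system yields a = -3, b = 3, c = 3, d = -3, e = -1.
So h(t) = -3t^4 + 3t^3 + 3t^2 - 3t - 1.
Then h(1) = -1.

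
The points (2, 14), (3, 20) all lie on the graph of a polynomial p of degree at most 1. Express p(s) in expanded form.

Write p(s) = as + b. Substituting each data point gives a linear system:
  2a + b = 14
  3a + b = 20
Solving the system yields a = 6, b = 2.
So p(s) = 6s + 2.
Check: p(2) = 14. ✓

p(s) = 6s + 2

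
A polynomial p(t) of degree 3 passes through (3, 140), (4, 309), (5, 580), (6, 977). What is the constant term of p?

5

Write p(t) = at^3 + bt^2 + ct + d. Substituting each data point gives a linear system:
  27a + 9b + 3c + d = 140
  64a + 16b + 4c + d = 309
  125a + 25b + 5c + d = 580
  216a + 36b + 6c + d = 977
Solving the system yields a = 4, b = 3, c = 0, d = 5.
So p(t) = 4t^3 + 3t^2 + 5.
The constant term is 5.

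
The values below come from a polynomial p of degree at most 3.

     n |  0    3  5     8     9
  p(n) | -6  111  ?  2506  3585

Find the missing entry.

The 4 known points determine the degree-3 polynomial uniquely.
Write p(n) = an^3 + bn^2 + cn + d. Substituting each data point gives a linear system:
  d = -6
  27a + 9b + 3c + d = 111
  512a + 64b + 8c + d = 2506
  729a + 81b + 9c + d = 3585
Solving the system yields a = 5, b = 0, c = -6, d = -6.
So p(n) = 5n^3 - 6n - 6.
Then p(5) = 589.

589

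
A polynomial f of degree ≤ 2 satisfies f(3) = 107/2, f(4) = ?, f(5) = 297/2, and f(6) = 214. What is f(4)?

95

The 3 known points determine the degree-2 polynomial uniquely.
Write f(s) = as^2 + bs + c. Substituting each data point gives a linear system:
  9a + 3b + c = 107/2
  25a + 5b + c = 297/2
  36a + 6b + c = 214
Solving the system yields a = 6, b = -1/2, c = 1.
So f(s) = 6s^2 - (1/2)s + 1.
Then f(4) = 95.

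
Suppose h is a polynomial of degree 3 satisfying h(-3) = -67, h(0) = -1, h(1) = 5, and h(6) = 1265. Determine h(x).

h(x) = 5x^3 + 6x^2 - 5x - 1

Write h(x) = ax^3 + bx^2 + cx + d. Substituting each data point gives a linear system:
  -27a + 9b - 3c + d = -67
  d = -1
  a + b + c + d = 5
  216a + 36b + 6c + d = 1265
Solving the system yields a = 5, b = 6, c = -5, d = -1.
So h(x) = 5x^3 + 6x^2 - 5x - 1.
Check: h(1) = 5. ✓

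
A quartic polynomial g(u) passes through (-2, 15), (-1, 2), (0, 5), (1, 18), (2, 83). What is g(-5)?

Using the Lagrange interpolation formula with nodes -2, -1, 0, 1, 2:
  L_0(u) = (u + 1)u(u - 1)(u - 2) / 24
  L_1(u) = (u + 2)u(u - 1)(u - 2) / -6
  L_2(u) = (u + 2)(u + 1)(u - 1)(u - 2) / 4
  L_3(u) = (u + 2)(u + 1)u(u - 2) / -6
  L_4(u) = (u + 2)(u + 1)u(u - 1) / 24
Then g(u) = 15·L_0(u) + 2·L_1(u) + 5·L_2(u) + 18·L_3(u) + 83·L_4(u).
Expanding and collecting terms gives g(u) = 2u^4 + 3u^3 + 3u^2 + 5u + 5.
Evaluating at u = -5: g(-5) = 930.

930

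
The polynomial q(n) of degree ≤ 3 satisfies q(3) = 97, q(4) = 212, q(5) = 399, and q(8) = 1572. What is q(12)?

5236

Using the Lagrange interpolation formula with nodes 3, 4, 5, 8:
  L_0(n) = (n - 4)(n - 5)(n - 8) / -10
  L_1(n) = (n - 3)(n - 5)(n - 8) / 4
  L_2(n) = (n - 3)(n - 4)(n - 8) / -6
  L_3(n) = (n - 3)(n - 4)(n - 5) / 60
Then q(n) = 97·L_0(n) + 212·L_1(n) + 399·L_2(n) + 1572·L_3(n).
Expanding and collecting terms gives q(n) = 3n³ + 4n + 4.
Evaluating at n = 12: q(12) = 5236.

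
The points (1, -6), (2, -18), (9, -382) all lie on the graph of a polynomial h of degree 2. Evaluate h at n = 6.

Using the Lagrange interpolation formula with nodes 1, 2, 9:
  L_0(n) = (n - 2)(n - 9) / 8
  L_1(n) = (n - 1)(n - 9) / -7
  L_2(n) = (n - 1)(n - 2) / 56
Then h(n) = -6·L_0(n) - 18·L_1(n) - 382·L_2(n).
Expanding and collecting terms gives h(n) = -5n² + 3n - 4.
Evaluating at n = 6: h(6) = -166.

-166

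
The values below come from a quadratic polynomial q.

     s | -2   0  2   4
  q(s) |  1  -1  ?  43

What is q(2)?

The 3 known points determine the degree-2 polynomial uniquely.
Write q(s) = as^2 + bs + c. Substituting each data point gives a linear system:
  4a - 2b + c = 1
  c = -1
  16a + 4b + c = 43
Solving the system yields a = 2, b = 3, c = -1.
So q(s) = 2s² + 3s - 1.
Then q(2) = 13.

13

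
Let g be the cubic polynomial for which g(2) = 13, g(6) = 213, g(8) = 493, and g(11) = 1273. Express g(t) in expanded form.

g(t) = t^3 - t^2 + 6t - 3

Using the Lagrange interpolation formula with nodes 2, 6, 8, 11:
  L_0(t) = (t - 6)(t - 8)(t - 11) / -216
  L_1(t) = (t - 2)(t - 8)(t - 11) / 40
  L_2(t) = (t - 2)(t - 6)(t - 11) / -36
  L_3(t) = (t - 2)(t - 6)(t - 8) / 135
Then g(t) = 13·L_0(t) + 213·L_1(t) + 493·L_2(t) + 1273·L_3(t).
Expanding and collecting terms gives g(t) = t^3 - t^2 + 6t - 3.
Check: g(6) = 213. ✓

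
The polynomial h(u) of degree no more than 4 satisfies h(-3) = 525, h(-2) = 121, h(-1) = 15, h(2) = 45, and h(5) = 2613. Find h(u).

h(u) = 5u^4 - 4u^3 - 3u + 3

Write h(u) = au^4 + bu^3 + cu^2 + du + e. Substituting each data point gives a linear system:
  81a - 27b + 9c - 3d + e = 525
  16a - 8b + 4c - 2d + e = 121
  a - b + c - d + e = 15
  16a + 8b + 4c + 2d + e = 45
  625a + 125b + 25c + 5d + e = 2613
Solving the system yields a = 5, b = -4, c = 0, d = -3, e = 3.
So h(u) = 5u^4 - 4u^3 - 3u + 3.
Check: h(-3) = 525. ✓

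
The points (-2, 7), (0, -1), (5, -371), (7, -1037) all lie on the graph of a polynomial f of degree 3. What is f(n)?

f(n) = -3n^3 - n^2 + 6n - 1

Write f(n) = an^3 + bn^2 + cn + d. Substituting each data point gives a linear system:
  -8a + 4b - 2c + d = 7
  d = -1
  125a + 25b + 5c + d = -371
  343a + 49b + 7c + d = -1037
Solving the system yields a = -3, b = -1, c = 6, d = -1.
So f(n) = -3n^3 - n^2 + 6n - 1.
Check: f(7) = -1037. ✓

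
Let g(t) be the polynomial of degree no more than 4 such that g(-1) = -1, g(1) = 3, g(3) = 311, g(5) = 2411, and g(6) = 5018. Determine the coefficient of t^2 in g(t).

1

Write g(t) = at^4 + bt^3 + ct^2 + dt + e. Substituting each data point gives a linear system:
  a - b + c - d + e = -1
  a + b + c + d + e = 3
  81a + 27b + 9c + 3d + e = 311
  625a + 125b + 25c + 5d + e = 2411
  1296a + 216b + 36c + 6d + e = 5018
Solving the system yields a = 4, b = -1, c = 1, d = 3, e = -4.
So g(t) = 4t⁴ - t³ + t² + 3t - 4.
The coefficient of t^2 is 1.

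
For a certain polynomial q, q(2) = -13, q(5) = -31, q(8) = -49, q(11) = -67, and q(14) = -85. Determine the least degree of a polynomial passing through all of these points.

1

Forward differences of the values at t = 2, 5, 8, 11, 14:
  q  : -13  -31  -49  -67  -85
  Δ  : -18  -18  -18  -18
  Δ^2: 0  0  0
  Δ^3: 0  0
  Δ^4: 0
The first differences are constant (-18) and nonzero, while all higher differences vanish, so the minimal degree is 1.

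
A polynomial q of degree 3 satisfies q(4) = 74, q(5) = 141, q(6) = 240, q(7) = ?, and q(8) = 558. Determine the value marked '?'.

377

The 4 known points determine the degree-3 polynomial uniquely.
Write q(n) = an^3 + bn^2 + cn + d. Substituting each data point gives a linear system:
  64a + 16b + 4c + d = 74
  125a + 25b + 5c + d = 141
  216a + 36b + 6c + d = 240
  512a + 64b + 8c + d = 558
Solving the system yields a = 1, b = 1, c = -3, d = 6.
So q(n) = n³ + n² - 3n + 6.
Then q(7) = 377.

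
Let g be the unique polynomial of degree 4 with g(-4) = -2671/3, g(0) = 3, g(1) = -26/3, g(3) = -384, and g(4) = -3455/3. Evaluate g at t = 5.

-8206/3

Write g(t) = at^4 + bt^3 + ct^2 + dt + e. Substituting each data point gives a linear system:
  256a - 64b + 16c - 4d + e = -2671/3
  e = 3
  a + b + c + d + e = -26/3
  81a + 27b + 9c + 3d + e = -384
  256a + 64b + 16c + 4d + e = -3455/3
Solving the system yields a = -4, b = -5/3, c = 0, d = -6, e = 3.
So g(t) = -4t^4 - (5/3)t^3 - 6t + 3.
Then g(5) = -8206/3.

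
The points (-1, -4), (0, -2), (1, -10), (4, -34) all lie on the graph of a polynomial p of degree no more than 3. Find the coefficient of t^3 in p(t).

1

Write p(t) = at^3 + bt^2 + ct + d. Substituting each data point gives a linear system:
  -a + b - c + d = -4
  d = -2
  a + b + c + d = -10
  64a + 16b + 4c + d = -34
Solving the system yields a = 1, b = -5, c = -4, d = -2.
So p(t) = t^3 - 5t^2 - 4t - 2.
The leading coefficient is 1.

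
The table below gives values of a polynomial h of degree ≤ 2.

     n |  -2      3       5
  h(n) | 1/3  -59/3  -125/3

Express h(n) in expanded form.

Using the Lagrange interpolation formula with nodes -2, 3, 5:
  L_0(n) = (n - 3)(n - 5) / 35
  L_1(n) = (n + 2)(n - 5) / -10
  L_2(n) = (n + 2)(n - 3) / 14
Then h(n) = 1/3·L_0(n) - 59/3·L_1(n) - 125/3·L_2(n).
Expanding and collecting terms gives h(n) = -n^2 - 3n - 5/3.
Check: h(5) = -125/3. ✓

h(n) = -n^2 - 3n - 5/3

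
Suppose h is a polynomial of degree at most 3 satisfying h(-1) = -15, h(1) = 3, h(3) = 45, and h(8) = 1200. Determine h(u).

Using the Lagrange interpolation formula with nodes -1, 1, 3, 8:
  L_0(u) = (u - 1)(u - 3)(u - 8) / -72
  L_1(u) = (u + 1)(u - 3)(u - 8) / 28
  L_2(u) = (u + 1)(u - 1)(u - 8) / -40
  L_3(u) = (u + 1)(u - 1)(u - 3) / 315
Then h(u) = -15·L_0(u) + 3·L_1(u) + 45·L_2(u) + 1200·L_3(u).
Expanding and collecting terms gives h(u) = 3u^3 - 6u^2 + 6u.
Check: h(-1) = -15. ✓

h(u) = 3u^3 - 6u^2 + 6u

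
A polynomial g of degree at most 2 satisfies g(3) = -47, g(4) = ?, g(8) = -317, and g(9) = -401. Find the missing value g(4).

The 3 known points determine the degree-2 polynomial uniquely.
Write g(n) = an^2 + bn + c. Substituting each data point gives a linear system:
  9a + 3b + c = -47
  64a + 8b + c = -317
  81a + 9b + c = -401
Solving the system yields a = -5, b = 1, c = -5.
So g(n) = -5n^2 + n - 5.
Then g(4) = -81.

-81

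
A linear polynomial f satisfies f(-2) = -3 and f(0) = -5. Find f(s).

Write f(s) = as + b. Substituting each data point gives a linear system:
  -2a + b = -3
  b = -5
Solving the system yields a = -1, b = -5.
So f(s) = -s - 5.
Check: f(-2) = -3. ✓

f(s) = -s - 5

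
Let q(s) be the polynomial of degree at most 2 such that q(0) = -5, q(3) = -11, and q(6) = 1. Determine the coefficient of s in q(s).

-5

Write q(s) = as^2 + bs + c. Substituting each data point gives a linear system:
  c = -5
  9a + 3b + c = -11
  36a + 6b + c = 1
Solving the system yields a = 1, b = -5, c = -5.
So q(s) = s^2 - 5s - 5.
The coefficient of s is -5.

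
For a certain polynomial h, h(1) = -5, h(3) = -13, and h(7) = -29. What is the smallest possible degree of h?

1

Divided differences on the nodes 1, 3, 7:
  order 0: -5  -13  -29
  order 1: -4  -4
  order 2: 0
The order-1 divided differences are all -4 (nonzero) and every higher order vanishes, so the data lies on a polynomial of degree exactly 1.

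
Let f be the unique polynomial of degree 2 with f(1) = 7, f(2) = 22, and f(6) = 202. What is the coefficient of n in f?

-3

Write f(n) = an^2 + bn + c. Substituting each data point gives a linear system:
  a + b + c = 7
  4a + 2b + c = 22
  36a + 6b + c = 202
Solving the system yields a = 6, b = -3, c = 4.
So f(n) = 6n^2 - 3n + 4.
The coefficient of n is -3.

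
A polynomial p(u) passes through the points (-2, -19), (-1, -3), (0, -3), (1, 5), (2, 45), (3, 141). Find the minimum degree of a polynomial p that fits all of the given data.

Forward differences of the values at u = -2, -1, 0, 1, 2, 3:
  p  : -19  -3  -3  5  45  141
  Δ  : 16  0  8  40  96
  Δ^2: -16  8  32  56
  Δ^3: 24  24  24
  Δ^4: 0  0
  Δ^5: 0
The third differences are constant (24) and nonzero, while all higher differences vanish, so the minimal degree is 3.

3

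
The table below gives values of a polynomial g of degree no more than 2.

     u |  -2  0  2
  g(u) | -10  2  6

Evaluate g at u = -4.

Forward differences of the values at u = -2, 0, 2:
  g  : -10  2  6
  Δ  : 12  4
  Δ^2: -8
The second differences are constant, confirming degree 2.
Interpolating (Newton forward form) and evaluating at u = -4 gives g(-4) = -30.

-30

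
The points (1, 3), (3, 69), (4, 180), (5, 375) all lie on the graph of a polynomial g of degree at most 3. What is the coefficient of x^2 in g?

Write g(x) = ax^3 + bx^2 + cx + d. Substituting each data point gives a linear system:
  a + b + c + d = 3
  27a + 9b + 3c + d = 69
  64a + 16b + 4c + d = 180
  125a + 25b + 5c + d = 375
Solving the system yields a = 4, b = -6, c = 5, d = 0.
So g(x) = 4x³ - 6x² + 5x.
The coefficient of x^2 is -6.

-6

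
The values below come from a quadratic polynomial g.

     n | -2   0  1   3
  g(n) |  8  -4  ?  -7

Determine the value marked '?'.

-7

The 3 known points determine the degree-2 polynomial uniquely.
Write g(n) = an^2 + bn + c. Substituting each data point gives a linear system:
  4a - 2b + c = 8
  c = -4
  9a + 3b + c = -7
Solving the system yields a = 1, b = -4, c = -4.
So g(n) = n² - 4n - 4.
Then g(1) = -7.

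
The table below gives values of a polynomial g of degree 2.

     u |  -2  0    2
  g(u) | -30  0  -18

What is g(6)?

Write g(u) = au^2 + bu + c. Substituting each data point gives a linear system:
  4a - 2b + c = -30
  c = 0
  4a + 2b + c = -18
Solving the system yields a = -6, b = 3, c = 0.
So g(u) = -6u^2 + 3u.
Then g(6) = -198.

-198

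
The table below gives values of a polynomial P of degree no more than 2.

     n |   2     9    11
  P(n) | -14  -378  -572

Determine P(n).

Using the Lagrange interpolation formula with nodes 2, 9, 11:
  L_0(n) = (n - 9)(n - 11) / 63
  L_1(n) = (n - 2)(n - 11) / -14
  L_2(n) = (n - 2)(n - 9) / 18
Then P(n) = -14·L_0(n) - 378·L_1(n) - 572·L_2(n).
Expanding and collecting terms gives P(n) = -5n^2 + 3n.
Check: P(2) = -14. ✓

P(n) = -5n^2 + 3n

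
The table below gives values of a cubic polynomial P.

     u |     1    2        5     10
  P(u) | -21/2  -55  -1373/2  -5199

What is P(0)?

1

Write P(u) = au^3 + bu^2 + cu + d. Substituting each data point gives a linear system:
  a + b + c + d = -21/2
  8a + 4b + 2c + d = -55
  125a + 25b + 5c + d = -1373/2
  1000a + 100b + 10c + d = -5199
Solving the system yields a = -5, b = -3/2, c = -5, d = 1.
So P(u) = -5u^3 - (3/2)u^2 - 5u + 1.
Then P(0) = 1.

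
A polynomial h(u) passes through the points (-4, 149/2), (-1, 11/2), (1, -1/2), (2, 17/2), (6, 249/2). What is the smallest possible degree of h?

2

Divided differences on the nodes -4, -1, 1, 2, 6:
  order 0: 149/2  11/2  -1/2  17/2  249/2
  order 1: -23  -3  9  29
  order 2: 4  4  4
  order 3: 0  0
  order 4: 0
The order-2 divided differences are all 4 (nonzero) and every higher order vanishes, so the data lies on a polynomial of degree exactly 2.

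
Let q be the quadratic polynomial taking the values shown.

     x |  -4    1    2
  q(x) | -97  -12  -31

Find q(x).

Write q(x) = ax^2 + bx + c. Substituting each data point gives a linear system:
  16a - 4b + c = -97
  a + b + c = -12
  4a + 2b + c = -31
Solving the system yields a = -6, b = -1, c = -5.
So q(x) = -6x^2 - x - 5.
Check: q(2) = -31. ✓

q(x) = -6x^2 - x - 5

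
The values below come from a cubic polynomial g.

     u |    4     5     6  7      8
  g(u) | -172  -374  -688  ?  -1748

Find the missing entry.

-1138

On equispaced nodes a degree-3 polynomial has vanishing fourth forward difference, so
  g(4) - 4·g(5) + 6·g(6) - 4·g(7) + g(8) = 0.
Substituting the known values and solving for g(7):
  -4·g(7) = 4552
  g(7) = -1138.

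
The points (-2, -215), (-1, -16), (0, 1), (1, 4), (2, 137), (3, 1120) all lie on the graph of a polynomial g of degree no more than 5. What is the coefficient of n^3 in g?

1

Write g(n) = an^5 + bn^4 + cn^3 + dn^2 + en + k. Substituting each data point gives a linear system:
  -32a + 16b - 8c + 4d - 2e + k = -215
  -a + b - c + d - e + k = -16
  k = 1
  a + b + c + d + e + k = 4
  32a + 16b + 8c + 4d + 2e + k = 137
  243a + 81b + 27c + 9d + 3e + k = 1120
Solving the system yields a = 5, b = -1, c = 1, d = -6, e = 4, k = 1.
So g(n) = 5n^5 - n^4 + n^3 - 6n^2 + 4n + 1.
The coefficient of n^3 is 1.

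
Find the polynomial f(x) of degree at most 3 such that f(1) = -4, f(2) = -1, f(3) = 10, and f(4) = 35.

f(x) = x^3 - 2x^2 + 2x - 5

Write f(x) = ax^3 + bx^2 + cx + d. Substituting each data point gives a linear system:
  a + b + c + d = -4
  8a + 4b + 2c + d = -1
  27a + 9b + 3c + d = 10
  64a + 16b + 4c + d = 35
Solving the system yields a = 1, b = -2, c = 2, d = -5.
So f(x) = x^3 - 2x^2 + 2x - 5.
Check: f(2) = -1. ✓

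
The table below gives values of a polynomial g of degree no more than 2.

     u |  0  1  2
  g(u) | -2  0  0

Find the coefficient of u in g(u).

3

Write g(u) = au^2 + bu + c. Substituting each data point gives a linear system:
  c = -2
  a + b + c = 0
  4a + 2b + c = 0
Solving the system yields a = -1, b = 3, c = -2.
So g(u) = -u² + 3u - 2.
The coefficient of u is 3.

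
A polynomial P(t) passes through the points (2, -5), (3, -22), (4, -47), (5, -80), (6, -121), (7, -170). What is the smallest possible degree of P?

Forward differences of the values at t = 2, 3, 4, 5, 6, 7:
  P  : -5  -22  -47  -80  -121  -170
  Δ  : -17  -25  -33  -41  -49
  Δ^2: -8  -8  -8  -8
  Δ^3: 0  0  0
  Δ^4: 0  0
  Δ^5: 0
The second differences are constant (-8) and nonzero, while all higher differences vanish, so the minimal degree is 2.

2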